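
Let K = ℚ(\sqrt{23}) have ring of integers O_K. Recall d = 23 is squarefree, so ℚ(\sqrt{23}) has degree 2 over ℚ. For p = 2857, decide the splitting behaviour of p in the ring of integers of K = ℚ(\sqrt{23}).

inert

Since 23 ≢ 1 mod 4, the ring of integers is ℤ[√23] with discriminant 4·23 = 92.
2857 ∤ 92, so 2857 is unramified.
Euler's criterion: 23^1428 mod 2857 = 2856. Thus (23|2857) = -1.
Legendre symbol -1 ⇒ 2857 is inert.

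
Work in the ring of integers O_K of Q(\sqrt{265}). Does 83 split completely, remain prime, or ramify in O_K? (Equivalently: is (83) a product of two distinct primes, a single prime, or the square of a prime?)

Since 265 ≡ 1 mod 4, the ring of integers is ℤ[(1+√265)/2] with discriminant 265.
disc(K) = 265 is not divisible by 83; 83 is unramified.
(265/83) = 16^41 mod 83 = 1, giving Legendre symbol 1.
(265/83) = 1, so 83 splits.

split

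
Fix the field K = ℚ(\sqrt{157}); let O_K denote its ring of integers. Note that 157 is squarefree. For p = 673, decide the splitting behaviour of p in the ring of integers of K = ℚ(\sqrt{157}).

inert — (673) stays prime in O_K

157 mod 4 = 1, hence disc K = 157 and O_K = ℤ[(1+√157)/2].
673 ∤ 157, so 673 is unramified.
Legendre symbol by Euler's criterion: (157/673) ≡ 157^336 ≡ 672 (mod 673), i.e. (157/673) = -1.
(157/673) = -1, so 673 is inert.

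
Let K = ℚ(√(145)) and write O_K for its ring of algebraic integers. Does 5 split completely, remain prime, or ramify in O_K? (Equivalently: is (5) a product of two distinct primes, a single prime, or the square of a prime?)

145 mod 4 = 1, hence disc K = 145 and O_K = ℤ[(1+√145)/2].
disc(K) = 145 = 5·29, so p = 5 is ramified.

p ramifies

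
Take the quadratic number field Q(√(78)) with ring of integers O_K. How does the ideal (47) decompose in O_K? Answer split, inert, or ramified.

Since 78 ≢ 1 mod 4, the ring of integers is ℤ[√78] with discriminant 4·78 = 312.
disc(K) = 312 is not divisible by 47; 47 is unramified.
Euler's criterion: 78^23 mod 47 = 46. Thus (78|47) = -1.
Legendre symbol -1 ⇒ 47 is inert.

inert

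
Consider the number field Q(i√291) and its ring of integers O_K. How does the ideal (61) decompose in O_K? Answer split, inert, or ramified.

p splits

-291 mod 4 = 1, hence disc K = -291 and O_K = ℤ[(1+√-291)/2].
61 ∤ -291, so 61 is unramified.
Legendre symbol by Euler's criterion: (-291/61) ≡ (-291)^30 ≡ 1 (mod 61), i.e. (-291/61) = 1.
Legendre symbol 1 ⇒ 61 is split.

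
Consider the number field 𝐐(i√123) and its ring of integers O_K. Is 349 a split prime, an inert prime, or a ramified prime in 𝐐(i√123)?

Since -123 ≡ 1 mod 4, the ring of integers is ℤ[(1+√-123)/2] with discriminant -123.
Since gcd(349, -123) = 1 the prime 349 does not ramify.
(-123/349) = 226^174 mod 349 = 1, giving Legendre symbol 1.
(-123/349) = 1, so 349 splits.

split — (349) = 𝔭₁𝔭₂ with 𝔭₁ ≠ 𝔭₂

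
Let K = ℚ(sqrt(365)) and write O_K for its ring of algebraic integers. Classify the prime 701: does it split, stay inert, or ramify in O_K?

Since 365 ≡ 1 mod 4, the ring of integers is ℤ[(1+√365)/2] with discriminant 365.
701 ∤ 365, so 701 is unramified.
Euler's criterion: 365^350 mod 701 = 700. Thus (365|701) = -1.
(365/701) = -1, so 701 is inert.

inert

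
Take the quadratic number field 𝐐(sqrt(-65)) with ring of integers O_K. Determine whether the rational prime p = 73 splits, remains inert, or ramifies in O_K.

Since -65 ≢ 1 mod 4, the ring of integers is ℤ[√-65] with discriminant 4·(-65) = -260.
73 ∤ -260, so 73 is unramified.
Euler's criterion: (-65)^36 mod 73 = 1. Thus (-65|73) = 1.
d is a quadratic residue mod p, hence 73 splits in O_K.

split — (73) = 𝔭₁𝔭₂ with 𝔭₁ ≠ 𝔭₂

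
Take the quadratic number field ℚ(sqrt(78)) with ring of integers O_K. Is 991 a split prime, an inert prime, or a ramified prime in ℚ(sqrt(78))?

78 mod 4 = 2, hence disc K = 4·78 = 312 and O_K = ℤ[√78].
disc(K) = 312 is not divisible by 991; 991 is unramified.
(78/991) = 78^495 mod 991 = 990, giving Legendre symbol -1.
d is a non-residue mod p, hence 991 remains inert in O_K.

inert — (991) stays prime in O_K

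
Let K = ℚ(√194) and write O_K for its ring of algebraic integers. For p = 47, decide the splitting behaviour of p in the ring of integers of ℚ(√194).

194 mod 4 = 2, hence disc K = 4·194 = 776 and O_K = ℤ[√194].
47 ∤ 776, so 47 is unramified.
Compute (194/47) via Euler: 6^((47-1)/2) mod 47 = 1, so (194/47) = 1.
d is a quadratic residue mod p, hence 47 splits in O_K.

split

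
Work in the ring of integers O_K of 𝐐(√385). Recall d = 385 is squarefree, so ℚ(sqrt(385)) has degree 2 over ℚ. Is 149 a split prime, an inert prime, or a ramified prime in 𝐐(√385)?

Since 385 ≡ 1 mod 4, the ring of integers is ℤ[(1+√385)/2] with discriminant 385.
Since gcd(149, 385) = 1 the prime 149 does not ramify.
(385/149) = 87^74 mod 149 = 148, giving Legendre symbol -1.
d is a non-residue mod p, hence 149 remains inert in O_K.

inert — (149) stays prime in O_K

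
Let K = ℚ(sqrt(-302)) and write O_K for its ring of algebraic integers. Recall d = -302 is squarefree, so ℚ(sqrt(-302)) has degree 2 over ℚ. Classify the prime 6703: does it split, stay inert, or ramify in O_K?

splits completely

d = -302 ≡ 2 (mod 4), so O_K = ℤ[√-302] and disc(K) = 4d = -1208.
disc(K) = -1208 is not divisible by 6703; 6703 is unramified.
Euler's criterion: (-302)^3351 mod 6703 = 1. Thus (-302|6703) = 1.
d is a quadratic residue mod p, hence 6703 splits in O_K.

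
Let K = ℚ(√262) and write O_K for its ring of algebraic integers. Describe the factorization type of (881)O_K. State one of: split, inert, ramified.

inert

262 mod 4 = 2, hence disc K = 4·262 = 1048 and O_K = ℤ[√262].
disc(K) = 1048 is not divisible by 881; 881 is unramified.
(262/881) = 262^440 mod 881 = 880, giving Legendre symbol -1.
d is a non-residue mod p, hence 881 remains inert in O_K.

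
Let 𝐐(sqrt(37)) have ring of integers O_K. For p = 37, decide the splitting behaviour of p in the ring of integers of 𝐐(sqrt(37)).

Since 37 ≡ 1 mod 4, the ring of integers is ℤ[(1+√37)/2] with discriminant 37.
disc(K) = 37 = 37·1, so p = 37 is ramified.

37 is ramified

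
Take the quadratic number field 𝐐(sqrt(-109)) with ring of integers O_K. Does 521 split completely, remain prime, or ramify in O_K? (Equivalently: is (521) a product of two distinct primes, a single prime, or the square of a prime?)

inert — (521) stays prime in O_K

-109 mod 4 = 3, hence disc K = 4·(-109) = -436 and O_K = ℤ[√-109].
Since gcd(521, -436) = 1 the prime 521 does not ramify.
(-109/521) = 412^260 mod 521 = 520, giving Legendre symbol -1.
d is a non-residue mod p, hence 521 remains inert in O_K.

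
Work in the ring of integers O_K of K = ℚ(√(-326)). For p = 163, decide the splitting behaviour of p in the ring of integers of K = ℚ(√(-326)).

Since -326 ≢ 1 mod 4, the ring of integers is ℤ[√-326] with discriminant 4·(-326) = -1304.
Ramification test: 163 | -1304. The prime 163 ramifies in K.

ramified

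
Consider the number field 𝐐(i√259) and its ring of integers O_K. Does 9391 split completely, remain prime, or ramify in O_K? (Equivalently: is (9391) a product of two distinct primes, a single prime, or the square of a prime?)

split

d = -259 ≡ 1 (mod 4), so O_K = ℤ[(1+√-259)/2] and disc(K) = d = -259.
Since gcd(9391, -259) = 1 the prime 9391 does not ramify.
Compute (-259/9391) via Euler: 9132^((9391-1)/2) mod 9391 = 1, so (-259/9391) = 1.
Legendre symbol 1 ⇒ 9391 is split.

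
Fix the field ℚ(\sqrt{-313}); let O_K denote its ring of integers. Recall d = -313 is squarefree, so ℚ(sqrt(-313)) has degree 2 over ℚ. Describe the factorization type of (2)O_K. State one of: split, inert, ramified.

p ramifies

-313 mod 4 = 3, hence disc K = 4·(-313) = -1252 and O_K = ℤ[√-313].
2 divides disc(K) = -1252, so 2 ramifies.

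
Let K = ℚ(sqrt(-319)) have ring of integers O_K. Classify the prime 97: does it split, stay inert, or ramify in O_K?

remains prime (inert)

Since -319 ≡ 1 mod 4, the ring of integers is ℤ[(1+√-319)/2] with discriminant -319.
97 ∤ -319, so 97 is unramified.
Legendre symbol by Euler's criterion: (-319/97) ≡ (-319)^48 ≡ 96 (mod 97), i.e. (-319/97) = -1.
(-319/97) = -1, so 97 is inert.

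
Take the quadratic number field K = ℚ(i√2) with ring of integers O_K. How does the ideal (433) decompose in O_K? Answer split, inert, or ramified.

p splits

Since -2 ≢ 1 mod 4, the ring of integers is ℤ[√-2] with discriminant 4·(-2) = -8.
Since gcd(433, -8) = 1 the prime 433 does not ramify.
Euler's criterion: (-2)^216 mod 433 = 1. Thus (-2|433) = 1.
(-2/433) = 1, so 433 splits.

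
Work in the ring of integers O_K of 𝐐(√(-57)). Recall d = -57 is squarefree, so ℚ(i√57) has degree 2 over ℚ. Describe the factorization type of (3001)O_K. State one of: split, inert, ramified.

Since -57 ≢ 1 mod 4, the ring of integers is ℤ[√-57] with discriminant 4·(-57) = -228.
disc(K) = -228 is not divisible by 3001; 3001 is unramified.
Legendre symbol by Euler's criterion: (-57/3001) ≡ (-57)^1500 ≡ 3000 (mod 3001), i.e. (-57/3001) = -1.
(-57/3001) = -1, so 3001 is inert.

remains prime (inert)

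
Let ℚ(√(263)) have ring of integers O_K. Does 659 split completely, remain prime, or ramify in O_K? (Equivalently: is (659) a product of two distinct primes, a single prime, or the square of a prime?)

659 remains inert

d = 263 ≡ 3 (mod 4), so O_K = ℤ[√263] and disc(K) = 4d = 1052.
Since gcd(659, 1052) = 1 the prime 659 does not ramify.
Euler's criterion: 263^329 mod 659 = 658. Thus (263|659) = -1.
d is a non-residue mod p, hence 659 remains inert in O_K.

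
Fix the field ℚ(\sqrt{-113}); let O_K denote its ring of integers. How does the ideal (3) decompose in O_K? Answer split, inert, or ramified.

-113 mod 4 = 3, hence disc K = 4·(-113) = -452 and O_K = ℤ[√-113].
Since gcd(3, -452) = 1 the prime 3 does not ramify.
Euler's criterion: (-113)^1 mod 3 = 1. Thus (-113|3) = 1.
d is a quadratic residue mod p, hence 3 splits in O_K.

split — (3) = 𝔭₁𝔭₂ with 𝔭₁ ≠ 𝔭₂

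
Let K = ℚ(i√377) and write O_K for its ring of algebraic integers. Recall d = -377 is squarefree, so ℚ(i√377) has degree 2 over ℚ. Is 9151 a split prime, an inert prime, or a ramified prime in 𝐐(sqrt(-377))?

-377 mod 4 = 3, hence disc K = 4·(-377) = -1508 and O_K = ℤ[√-377].
Since gcd(9151, -1508) = 1 the prime 9151 does not ramify.
Compute (-377/9151) via Euler: 8774^((9151-1)/2) mod 9151 = 9150, so (-377/9151) = -1.
d is a non-residue mod p, hence 9151 remains inert in O_K.

inert — (9151) stays prime in O_K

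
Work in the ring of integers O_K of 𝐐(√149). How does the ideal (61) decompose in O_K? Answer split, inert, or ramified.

splits completely

Since 149 ≡ 1 mod 4, the ring of integers is ℤ[(1+√149)/2] with discriminant 149.
61 ∤ 149, so 61 is unramified.
(149/61) = 27^30 mod 61 = 1, giving Legendre symbol 1.
(149/61) = 1, so 61 splits.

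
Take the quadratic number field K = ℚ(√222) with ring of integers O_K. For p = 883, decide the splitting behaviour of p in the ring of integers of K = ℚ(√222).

d = 222 ≡ 2 (mod 4), so O_K = ℤ[√222] and disc(K) = 4d = 888.
disc(K) = 888 is not divisible by 883; 883 is unramified.
Legendre symbol by Euler's criterion: (222/883) ≡ 222^441 ≡ 882 (mod 883), i.e. (222/883) = -1.
Legendre symbol -1 ⇒ 883 is inert.

p is inert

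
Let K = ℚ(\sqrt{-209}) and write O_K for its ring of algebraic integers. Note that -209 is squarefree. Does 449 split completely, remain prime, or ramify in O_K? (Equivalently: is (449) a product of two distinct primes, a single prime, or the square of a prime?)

p is inert

d = -209 ≡ 3 (mod 4), so O_K = ℤ[√-209] and disc(K) = 4d = -836.
449 ∤ -836, so 449 is unramified.
(-209/449) = 240^224 mod 449 = 448, giving Legendre symbol -1.
d is a non-residue mod p, hence 449 remains inert in O_K.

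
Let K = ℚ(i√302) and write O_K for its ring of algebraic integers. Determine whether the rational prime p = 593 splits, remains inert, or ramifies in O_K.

Since -302 ≢ 1 mod 4, the ring of integers is ℤ[√-302] with discriminant 4·(-302) = -1208.
Since gcd(593, -1208) = 1 the prime 593 does not ramify.
Legendre symbol by Euler's criterion: (-302/593) ≡ (-302)^296 ≡ 592 (mod 593), i.e. (-302/593) = -1.
(-302/593) = -1, so 593 is inert.

remains prime (inert)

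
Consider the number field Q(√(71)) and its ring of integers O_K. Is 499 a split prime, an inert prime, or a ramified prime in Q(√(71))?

p is inert

71 mod 4 = 3, hence disc K = 4·71 = 284 and O_K = ℤ[√71].
disc(K) = 284 is not divisible by 499; 499 is unramified.
Legendre symbol by Euler's criterion: (71/499) ≡ 71^249 ≡ 498 (mod 499), i.e. (71/499) = -1.
(71/499) = -1, so 499 is inert.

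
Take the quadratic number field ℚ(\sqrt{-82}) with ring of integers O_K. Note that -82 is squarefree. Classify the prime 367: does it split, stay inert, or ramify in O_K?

Since -82 ≢ 1 mod 4, the ring of integers is ℤ[√-82] with discriminant 4·(-82) = -328.
367 ∤ -328, so 367 is unramified.
(-82/367) = 285^183 mod 367 = 366, giving Legendre symbol -1.
d is a non-residue mod p, hence 367 remains inert in O_K.

remains prime (inert)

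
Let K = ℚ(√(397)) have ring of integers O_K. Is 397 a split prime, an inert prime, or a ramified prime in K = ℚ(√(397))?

p ramifies

397 mod 4 = 1, hence disc K = 397 and O_K = ℤ[(1+√397)/2].
Ramification test: 397 | 397. The prime 397 ramifies in K.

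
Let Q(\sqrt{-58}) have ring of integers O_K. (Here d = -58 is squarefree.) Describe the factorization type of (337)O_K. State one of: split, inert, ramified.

remains prime (inert)

Since -58 ≢ 1 mod 4, the ring of integers is ℤ[√-58] with discriminant 4·(-58) = -232.
337 ∤ -232, so 337 is unramified.
Euler's criterion: (-58)^168 mod 337 = 336. Thus (-58|337) = -1.
Legendre symbol -1 ⇒ 337 is inert.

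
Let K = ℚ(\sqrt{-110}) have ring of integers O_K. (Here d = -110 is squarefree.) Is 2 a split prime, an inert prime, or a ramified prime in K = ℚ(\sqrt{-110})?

Since -110 ≢ 1 mod 4, the ring of integers is ℤ[√-110] with discriminant 4·(-110) = -440.
2 divides disc(K) = -440, so 2 ramifies.

ramified — (2) = 𝔭²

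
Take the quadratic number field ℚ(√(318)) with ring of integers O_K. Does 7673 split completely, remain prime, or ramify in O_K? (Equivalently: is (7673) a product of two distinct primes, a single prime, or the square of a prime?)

split — (7673) = 𝔭₁𝔭₂ with 𝔭₁ ≠ 𝔭₂

d = 318 ≡ 2 (mod 4), so O_K = ℤ[√318] and disc(K) = 4d = 1272.
7673 ∤ 1272, so 7673 is unramified.
Euler's criterion: 318^3836 mod 7673 = 1. Thus (318|7673) = 1.
Legendre symbol 1 ⇒ 7673 is split.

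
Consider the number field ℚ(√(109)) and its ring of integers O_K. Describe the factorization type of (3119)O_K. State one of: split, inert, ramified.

109 mod 4 = 1, hence disc K = 109 and O_K = ℤ[(1+√109)/2].
3119 ∤ 109, so 3119 is unramified.
Legendre symbol by Euler's criterion: (109/3119) ≡ 109^1559 ≡ 3118 (mod 3119), i.e. (109/3119) = -1.
(109/3119) = -1, so 3119 is inert.

3119 remains inert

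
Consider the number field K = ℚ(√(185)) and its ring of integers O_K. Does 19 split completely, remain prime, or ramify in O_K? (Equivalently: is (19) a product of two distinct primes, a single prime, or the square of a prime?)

19 remains inert

d = 185 ≡ 1 (mod 4), so O_K = ℤ[(1+√185)/2] and disc(K) = d = 185.
disc(K) = 185 is not divisible by 19; 19 is unramified.
Euler's criterion: 185^9 mod 19 = 18. Thus (185|19) = -1.
d is a non-residue mod p, hence 19 remains inert in O_K.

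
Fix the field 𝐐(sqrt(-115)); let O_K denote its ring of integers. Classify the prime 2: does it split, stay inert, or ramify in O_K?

2 remains inert

d = -115 ≡ 1 (mod 4), so O_K = ℤ[(1+√-115)/2] and disc(K) = d = -115.
2 ∤ -115, so 2 is unramified.
d ≡ 5 (mod 8); the supplementary law gives 2 inert.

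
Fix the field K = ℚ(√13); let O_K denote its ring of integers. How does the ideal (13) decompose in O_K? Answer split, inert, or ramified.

13 mod 4 = 1, hence disc K = 13 and O_K = ℤ[(1+√13)/2].
disc(K) = 13 = 13·1, so p = 13 is ramified.

13 is ramified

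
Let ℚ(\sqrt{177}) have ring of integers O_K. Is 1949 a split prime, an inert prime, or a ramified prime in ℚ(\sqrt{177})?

Since 177 ≡ 1 mod 4, the ring of integers is ℤ[(1+√177)/2] with discriminant 177.
disc(K) = 177 is not divisible by 1949; 1949 is unramified.
Legendre symbol by Euler's criterion: (177/1949) ≡ 177^974 ≡ 1 (mod 1949), i.e. (177/1949) = 1.
d is a quadratic residue mod p, hence 1949 splits in O_K.

split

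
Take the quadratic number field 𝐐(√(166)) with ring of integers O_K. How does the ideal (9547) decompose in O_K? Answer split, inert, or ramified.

Since 166 ≢ 1 mod 4, the ring of integers is ℤ[√166] with discriminant 4·166 = 664.
9547 ∤ 664, so 9547 is unramified.
Euler's criterion: 166^4773 mod 9547 = 9546. Thus (166|9547) = -1.
Legendre symbol -1 ⇒ 9547 is inert.

9547 remains inert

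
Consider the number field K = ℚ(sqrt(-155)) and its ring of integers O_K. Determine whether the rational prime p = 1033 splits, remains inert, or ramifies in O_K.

p is inert

d = -155 ≡ 1 (mod 4), so O_K = ℤ[(1+√-155)/2] and disc(K) = d = -155.
disc(K) = -155 is not divisible by 1033; 1033 is unramified.
Compute (-155/1033) via Euler: 878^((1033-1)/2) mod 1033 = 1032, so (-155/1033) = -1.
d is a non-residue mod p, hence 1033 remains inert in O_K.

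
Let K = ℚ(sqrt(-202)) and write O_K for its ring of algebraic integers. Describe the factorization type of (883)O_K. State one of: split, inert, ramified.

inert — (883) stays prime in O_K

d = -202 ≡ 2 (mod 4), so O_K = ℤ[√-202] and disc(K) = 4d = -808.
883 ∤ -808, so 883 is unramified.
Legendre symbol by Euler's criterion: (-202/883) ≡ (-202)^441 ≡ 882 (mod 883), i.e. (-202/883) = -1.
(-202/883) = -1, so 883 is inert.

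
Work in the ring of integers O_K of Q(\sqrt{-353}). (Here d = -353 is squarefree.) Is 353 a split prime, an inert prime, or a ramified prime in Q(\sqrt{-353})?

353 is ramified

d = -353 ≡ 3 (mod 4), so O_K = ℤ[√-353] and disc(K) = 4d = -1412.
disc(K) = -1412 = 353·(-4), so p = 353 is ramified.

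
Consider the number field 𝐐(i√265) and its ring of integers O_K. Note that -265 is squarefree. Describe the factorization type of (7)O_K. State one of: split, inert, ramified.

Since -265 ≢ 1 mod 4, the ring of integers is ℤ[√-265] with discriminant 4·(-265) = -1060.
Since gcd(7, -1060) = 1 the prime 7 does not ramify.
Legendre symbol by Euler's criterion: (-265/7) ≡ (-265)^3 ≡ 1 (mod 7), i.e. (-265/7) = 1.
Legendre symbol 1 ⇒ 7 is split.

7 splits in O_K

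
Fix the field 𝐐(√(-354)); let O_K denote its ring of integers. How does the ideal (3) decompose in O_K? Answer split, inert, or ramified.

Since -354 ≢ 1 mod 4, the ring of integers is ℤ[√-354] with discriminant 4·(-354) = -1416.
3 divides disc(K) = -1416, so 3 ramifies.

p ramifies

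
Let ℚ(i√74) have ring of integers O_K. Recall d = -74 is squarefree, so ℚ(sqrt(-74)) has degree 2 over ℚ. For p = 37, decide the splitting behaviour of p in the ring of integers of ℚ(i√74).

p ramifies

d = -74 ≡ 2 (mod 4), so O_K = ℤ[√-74] and disc(K) = 4d = -296.
Ramification test: 37 | -296. The prime 37 ramifies in K.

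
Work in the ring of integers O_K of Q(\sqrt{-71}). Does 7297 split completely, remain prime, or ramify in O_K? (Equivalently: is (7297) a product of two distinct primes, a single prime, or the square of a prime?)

inert — (7297) stays prime in O_K

Since -71 ≡ 1 mod 4, the ring of integers is ℤ[(1+√-71)/2] with discriminant -71.
7297 ∤ -71, so 7297 is unramified.
Compute (-71/7297) via Euler: 7226^((7297-1)/2) mod 7297 = 7296, so (-71/7297) = -1.
(-71/7297) = -1, so 7297 is inert.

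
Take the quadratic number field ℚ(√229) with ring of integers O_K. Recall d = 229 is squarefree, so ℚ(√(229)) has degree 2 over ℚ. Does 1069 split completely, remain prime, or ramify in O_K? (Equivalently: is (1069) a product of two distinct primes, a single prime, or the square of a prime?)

splits completely

d = 229 ≡ 1 (mod 4), so O_K = ℤ[(1+√229)/2] and disc(K) = d = 229.
1069 ∤ 229, so 1069 is unramified.
Legendre symbol by Euler's criterion: (229/1069) ≡ 229^534 ≡ 1 (mod 1069), i.e. (229/1069) = 1.
Legendre symbol 1 ⇒ 1069 is split.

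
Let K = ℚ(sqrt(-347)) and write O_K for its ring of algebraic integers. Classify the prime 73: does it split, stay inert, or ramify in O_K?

Since -347 ≡ 1 mod 4, the ring of integers is ℤ[(1+√-347)/2] with discriminant -347.
73 ∤ -347, so 73 is unramified.
Legendre symbol by Euler's criterion: (-347/73) ≡ (-347)^36 ≡ 1 (mod 73), i.e. (-347/73) = 1.
d is a quadratic residue mod p, hence 73 splits in O_K.

splits completely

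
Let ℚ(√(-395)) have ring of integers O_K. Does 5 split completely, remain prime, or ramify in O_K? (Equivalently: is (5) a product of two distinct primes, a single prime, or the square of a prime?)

ramifies in O_K

-395 mod 4 = 1, hence disc K = -395 and O_K = ℤ[(1+√-395)/2].
Ramification test: 5 | -395. The prime 5 ramifies in K.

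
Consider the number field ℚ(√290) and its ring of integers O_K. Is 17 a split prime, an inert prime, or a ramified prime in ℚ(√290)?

p splits

Since 290 ≢ 1 mod 4, the ring of integers is ℤ[√290] with discriminant 4·290 = 1160.
Since gcd(17, 1160) = 1 the prime 17 does not ramify.
Legendre symbol by Euler's criterion: (290/17) ≡ 290^8 ≡ 1 (mod 17), i.e. (290/17) = 1.
d is a quadratic residue mod p, hence 17 splits in O_K.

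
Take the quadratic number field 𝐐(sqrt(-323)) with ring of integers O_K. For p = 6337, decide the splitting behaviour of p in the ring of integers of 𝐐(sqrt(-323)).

inert

-323 mod 4 = 1, hence disc K = -323 and O_K = ℤ[(1+√-323)/2].
6337 ∤ -323, so 6337 is unramified.
Compute (-323/6337) via Euler: 6014^((6337-1)/2) mod 6337 = 6336, so (-323/6337) = -1.
(-323/6337) = -1, so 6337 is inert.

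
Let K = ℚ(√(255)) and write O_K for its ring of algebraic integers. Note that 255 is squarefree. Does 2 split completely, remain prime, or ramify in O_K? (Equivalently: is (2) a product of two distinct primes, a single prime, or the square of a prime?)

2 is ramified

Since 255 ≢ 1 mod 4, the ring of integers is ℤ[√255] with discriminant 4·255 = 1020.
disc(K) = 1020 = 2·510, so p = 2 is ramified.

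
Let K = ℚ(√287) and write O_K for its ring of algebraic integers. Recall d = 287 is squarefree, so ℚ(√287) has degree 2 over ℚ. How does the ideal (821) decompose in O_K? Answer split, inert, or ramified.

Since 287 ≢ 1 mod 4, the ring of integers is ℤ[√287] with discriminant 4·287 = 1148.
Since gcd(821, 1148) = 1 the prime 821 does not ramify.
(287/821) = 287^410 mod 821 = 1, giving Legendre symbol 1.
Legendre symbol 1 ⇒ 821 is split.

splits completely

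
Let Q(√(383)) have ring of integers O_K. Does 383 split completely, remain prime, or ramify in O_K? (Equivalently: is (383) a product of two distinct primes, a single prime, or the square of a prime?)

d = 383 ≡ 3 (mod 4), so O_K = ℤ[√383] and disc(K) = 4d = 1532.
disc(K) = 1532 = 383·4, so p = 383 is ramified.

p ramifies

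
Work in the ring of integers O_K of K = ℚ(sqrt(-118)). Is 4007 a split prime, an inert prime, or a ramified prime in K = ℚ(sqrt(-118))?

Since -118 ≢ 1 mod 4, the ring of integers is ℤ[√-118] with discriminant 4·(-118) = -472.
Since gcd(4007, -472) = 1 the prime 4007 does not ramify.
Euler's criterion: (-118)^2003 mod 4007 = 4006. Thus (-118|4007) = -1.
Legendre symbol -1 ⇒ 4007 is inert.

inert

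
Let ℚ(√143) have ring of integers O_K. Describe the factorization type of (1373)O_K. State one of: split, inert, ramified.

inert

Since 143 ≢ 1 mod 4, the ring of integers is ℤ[√143] with discriminant 4·143 = 572.
1373 ∤ 572, so 1373 is unramified.
(143/1373) = 143^686 mod 1373 = 1372, giving Legendre symbol -1.
d is a non-residue mod p, hence 1373 remains inert in O_K.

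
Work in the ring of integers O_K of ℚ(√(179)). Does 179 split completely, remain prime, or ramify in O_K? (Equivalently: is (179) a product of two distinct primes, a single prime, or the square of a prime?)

Since 179 ≢ 1 mod 4, the ring of integers is ℤ[√179] with discriminant 4·179 = 716.
Ramification test: 179 | 716. The prime 179 ramifies in K.

ramified — (179) = 𝔭²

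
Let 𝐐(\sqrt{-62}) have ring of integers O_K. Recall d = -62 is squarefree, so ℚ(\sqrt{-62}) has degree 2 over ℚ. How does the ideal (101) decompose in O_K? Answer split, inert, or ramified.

101 remains inert

-62 mod 4 = 2, hence disc K = 4·(-62) = -248 and O_K = ℤ[√-62].
101 ∤ -248, so 101 is unramified.
Legendre symbol by Euler's criterion: (-62/101) ≡ (-62)^50 ≡ 100 (mod 101), i.e. (-62/101) = -1.
d is a non-residue mod p, hence 101 remains inert in O_K.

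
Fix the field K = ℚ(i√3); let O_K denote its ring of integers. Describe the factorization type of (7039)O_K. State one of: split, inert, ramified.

Since -3 ≡ 1 mod 4, the ring of integers is ℤ[(1+√-3)/2] with discriminant -3.
Since gcd(7039, -3) = 1 the prime 7039 does not ramify.
Euler's criterion: (-3)^3519 mod 7039 = 1. Thus (-3|7039) = 1.
d is a quadratic residue mod p, hence 7039 splits in O_K.

p splits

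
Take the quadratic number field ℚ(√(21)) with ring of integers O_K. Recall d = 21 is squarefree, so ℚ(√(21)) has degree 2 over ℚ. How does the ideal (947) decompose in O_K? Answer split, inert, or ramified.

d = 21 ≡ 1 (mod 4), so O_K = ℤ[(1+√21)/2] and disc(K) = d = 21.
disc(K) = 21 is not divisible by 947; 947 is unramified.
(21/947) = 21^473 mod 947 = 946, giving Legendre symbol -1.
(21/947) = -1, so 947 is inert.

inert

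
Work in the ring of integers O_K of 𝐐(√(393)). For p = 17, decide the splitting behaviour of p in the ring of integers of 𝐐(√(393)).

split — (17) = 𝔭₁𝔭₂ with 𝔭₁ ≠ 𝔭₂

393 mod 4 = 1, hence disc K = 393 and O_K = ℤ[(1+√393)/2].
disc(K) = 393 is not divisible by 17; 17 is unramified.
Compute (393/17) via Euler: 2^((17-1)/2) mod 17 = 1, so (393/17) = 1.
(393/17) = 1, so 17 splits.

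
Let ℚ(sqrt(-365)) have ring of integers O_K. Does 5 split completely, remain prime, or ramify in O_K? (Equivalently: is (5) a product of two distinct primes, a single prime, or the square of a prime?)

Since -365 ≢ 1 mod 4, the ring of integers is ℤ[√-365] with discriminant 4·(-365) = -1460.
5 divides disc(K) = -1460, so 5 ramifies.

ramified — (5) = 𝔭²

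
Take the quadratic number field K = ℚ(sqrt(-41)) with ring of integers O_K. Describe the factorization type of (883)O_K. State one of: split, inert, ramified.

d = -41 ≡ 3 (mod 4), so O_K = ℤ[√-41] and disc(K) = 4d = -164.
disc(K) = -164 is not divisible by 883; 883 is unramified.
Euler's criterion: (-41)^441 mod 883 = 1. Thus (-41|883) = 1.
Legendre symbol 1 ⇒ 883 is split.

split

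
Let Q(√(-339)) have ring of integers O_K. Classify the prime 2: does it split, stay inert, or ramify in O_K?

-339 mod 4 = 1, hence disc K = -339 and O_K = ℤ[(1+√-339)/2].
2 ∤ -339, so 2 is unramified.
d ≡ 5 (mod 8); the supplementary law gives 2 inert.

p is inert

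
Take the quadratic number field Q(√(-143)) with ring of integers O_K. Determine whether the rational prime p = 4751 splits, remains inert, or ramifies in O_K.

4751 splits in O_K

-143 mod 4 = 1, hence disc K = -143 and O_K = ℤ[(1+√-143)/2].
4751 ∤ -143, so 4751 is unramified.
Legendre symbol by Euler's criterion: (-143/4751) ≡ (-143)^2375 ≡ 1 (mod 4751), i.e. (-143/4751) = 1.
(-143/4751) = 1, so 4751 splits.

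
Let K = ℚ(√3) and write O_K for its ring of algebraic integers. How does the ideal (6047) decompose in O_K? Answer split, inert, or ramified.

splits completely

Since 3 ≢ 1 mod 4, the ring of integers is ℤ[√3] with discriminant 4·3 = 12.
6047 ∤ 12, so 6047 is unramified.
(3/6047) = 3^3023 mod 6047 = 1, giving Legendre symbol 1.
(3/6047) = 1, so 6047 splits.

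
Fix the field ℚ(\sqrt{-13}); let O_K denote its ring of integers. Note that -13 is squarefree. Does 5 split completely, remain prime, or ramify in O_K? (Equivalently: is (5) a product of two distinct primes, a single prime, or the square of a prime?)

inert

-13 mod 4 = 3, hence disc K = 4·(-13) = -52 and O_K = ℤ[√-13].
Since gcd(5, -52) = 1 the prime 5 does not ramify.
Compute (-13/5) via Euler: 2^((5-1)/2) mod 5 = 4, so (-13/5) = -1.
Legendre symbol -1 ⇒ 5 is inert.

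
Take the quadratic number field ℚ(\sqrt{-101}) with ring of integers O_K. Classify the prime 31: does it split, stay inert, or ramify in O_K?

p is inert

d = -101 ≡ 3 (mod 4), so O_K = ℤ[√-101] and disc(K) = 4d = -404.
Since gcd(31, -404) = 1 the prime 31 does not ramify.
(-101/31) = 23^15 mod 31 = 30, giving Legendre symbol -1.
(-101/31) = -1, so 31 is inert.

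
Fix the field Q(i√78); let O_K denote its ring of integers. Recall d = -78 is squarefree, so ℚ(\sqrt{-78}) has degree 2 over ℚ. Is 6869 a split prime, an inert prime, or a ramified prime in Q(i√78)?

p is inert

Since -78 ≢ 1 mod 4, the ring of integers is ℤ[√-78] with discriminant 4·(-78) = -312.
6869 ∤ -312, so 6869 is unramified.
Legendre symbol by Euler's criterion: (-78/6869) ≡ (-78)^3434 ≡ 6868 (mod 6869), i.e. (-78/6869) = -1.
d is a non-residue mod p, hence 6869 remains inert in O_K.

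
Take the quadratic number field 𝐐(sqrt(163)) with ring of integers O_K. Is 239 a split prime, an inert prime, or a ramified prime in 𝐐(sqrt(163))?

d = 163 ≡ 3 (mod 4), so O_K = ℤ[√163] and disc(K) = 4d = 652.
239 ∤ 652, so 239 is unramified.
Euler's criterion: 163^119 mod 239 = 1. Thus (163|239) = 1.
(163/239) = 1, so 239 splits.

p splits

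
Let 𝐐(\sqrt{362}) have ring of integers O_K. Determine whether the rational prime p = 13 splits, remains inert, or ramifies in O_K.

362 mod 4 = 2, hence disc K = 4·362 = 1448 and O_K = ℤ[√362].
13 ∤ 1448, so 13 is unramified.
Compute (362/13) via Euler: 11^((13-1)/2) mod 13 = 12, so (362/13) = -1.
Legendre symbol -1 ⇒ 13 is inert.

inert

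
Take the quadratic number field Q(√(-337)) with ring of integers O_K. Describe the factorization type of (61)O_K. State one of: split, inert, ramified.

d = -337 ≡ 3 (mod 4), so O_K = ℤ[√-337] and disc(K) = 4d = -1348.
61 ∤ -1348, so 61 is unramified.
Compute (-337/61) via Euler: 29^((61-1)/2) mod 61 = 60, so (-337/61) = -1.
d is a non-residue mod p, hence 61 remains inert in O_K.

inert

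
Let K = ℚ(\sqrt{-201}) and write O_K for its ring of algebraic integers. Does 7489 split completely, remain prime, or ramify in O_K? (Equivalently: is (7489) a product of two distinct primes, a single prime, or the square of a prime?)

inert

Since -201 ≢ 1 mod 4, the ring of integers is ℤ[√-201] with discriminant 4·(-201) = -804.
7489 ∤ -804, so 7489 is unramified.
(-201/7489) = 7288^3744 mod 7489 = 7488, giving Legendre symbol -1.
Legendre symbol -1 ⇒ 7489 is inert.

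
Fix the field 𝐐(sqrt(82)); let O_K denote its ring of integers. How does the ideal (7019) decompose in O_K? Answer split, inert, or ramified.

Since 82 ≢ 1 mod 4, the ring of integers is ℤ[√82] with discriminant 4·82 = 328.
Since gcd(7019, 328) = 1 the prime 7019 does not ramify.
Legendre symbol by Euler's criterion: (82/7019) ≡ 82^3509 ≡ 7018 (mod 7019), i.e. (82/7019) = -1.
Legendre symbol -1 ⇒ 7019 is inert.

inert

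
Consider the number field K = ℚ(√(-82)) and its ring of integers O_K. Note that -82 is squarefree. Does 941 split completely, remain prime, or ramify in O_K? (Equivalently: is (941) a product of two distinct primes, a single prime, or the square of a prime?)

Since -82 ≢ 1 mod 4, the ring of integers is ℤ[√-82] with discriminant 4·(-82) = -328.
941 ∤ -328, so 941 is unramified.
(-82/941) = 859^470 mod 941 = 940, giving Legendre symbol -1.
d is a non-residue mod p, hence 941 remains inert in O_K.

p is inert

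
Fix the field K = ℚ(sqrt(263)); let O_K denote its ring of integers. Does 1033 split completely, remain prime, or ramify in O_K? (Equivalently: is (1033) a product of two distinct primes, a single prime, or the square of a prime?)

d = 263 ≡ 3 (mod 4), so O_K = ℤ[√263] and disc(K) = 4d = 1052.
1033 ∤ 1052, so 1033 is unramified.
Compute (263/1033) via Euler: 263^((1033-1)/2) mod 1033 = 1, so (263/1033) = 1.
(263/1033) = 1, so 1033 splits.

p splits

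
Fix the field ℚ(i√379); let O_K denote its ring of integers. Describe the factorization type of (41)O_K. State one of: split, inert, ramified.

41 splits in O_K

d = -379 ≡ 1 (mod 4), so O_K = ℤ[(1+√-379)/2] and disc(K) = d = -379.
41 ∤ -379, so 41 is unramified.
Compute (-379/41) via Euler: 31^((41-1)/2) mod 41 = 1, so (-379/41) = 1.
d is a quadratic residue mod p, hence 41 splits in O_K.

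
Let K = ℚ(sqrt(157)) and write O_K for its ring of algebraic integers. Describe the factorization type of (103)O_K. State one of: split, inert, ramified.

157 mod 4 = 1, hence disc K = 157 and O_K = ℤ[(1+√157)/2].
disc(K) = 157 is not divisible by 103; 103 is unramified.
Euler's criterion: 157^51 mod 103 = 102. Thus (157|103) = -1.
(157/103) = -1, so 103 is inert.

103 remains inert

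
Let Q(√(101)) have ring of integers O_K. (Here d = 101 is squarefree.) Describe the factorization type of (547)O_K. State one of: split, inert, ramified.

101 mod 4 = 1, hence disc K = 101 and O_K = ℤ[(1+√101)/2].
Since gcd(547, 101) = 1 the prime 547 does not ramify.
Legendre symbol by Euler's criterion: (101/547) ≡ 101^273 ≡ 546 (mod 547), i.e. (101/547) = -1.
Legendre symbol -1 ⇒ 547 is inert.

547 remains inert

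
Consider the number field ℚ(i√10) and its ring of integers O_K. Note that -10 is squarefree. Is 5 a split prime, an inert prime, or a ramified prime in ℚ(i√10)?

ramifies in O_K

d = -10 ≡ 2 (mod 4), so O_K = ℤ[√-10] and disc(K) = 4d = -40.
5 divides disc(K) = -40, so 5 ramifies.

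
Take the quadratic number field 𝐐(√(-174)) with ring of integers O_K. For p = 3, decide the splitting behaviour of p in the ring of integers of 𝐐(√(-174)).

d = -174 ≡ 2 (mod 4), so O_K = ℤ[√-174] and disc(K) = 4d = -696.
Ramification test: 3 | -696. The prime 3 ramifies in K.

ramified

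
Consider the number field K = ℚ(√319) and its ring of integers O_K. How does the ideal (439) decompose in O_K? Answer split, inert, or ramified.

split

319 mod 4 = 3, hence disc K = 4·319 = 1276 and O_K = ℤ[√319].
Since gcd(439, 1276) = 1 the prime 439 does not ramify.
Compute (319/439) via Euler: 319^((439-1)/2) mod 439 = 1, so (319/439) = 1.
(319/439) = 1, so 439 splits.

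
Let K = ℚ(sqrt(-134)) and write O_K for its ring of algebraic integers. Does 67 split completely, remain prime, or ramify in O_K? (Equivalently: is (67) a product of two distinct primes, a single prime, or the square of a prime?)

ramified

d = -134 ≡ 2 (mod 4), so O_K = ℤ[√-134] and disc(K) = 4d = -536.
Ramification test: 67 | -536. The prime 67 ramifies in K.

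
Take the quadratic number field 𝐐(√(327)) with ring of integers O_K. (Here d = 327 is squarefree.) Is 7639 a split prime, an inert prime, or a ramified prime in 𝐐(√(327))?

p is inert

Since 327 ≢ 1 mod 4, the ring of integers is ℤ[√327] with discriminant 4·327 = 1308.
7639 ∤ 1308, so 7639 is unramified.
Euler's criterion: 327^3819 mod 7639 = 7638. Thus (327|7639) = -1.
Legendre symbol -1 ⇒ 7639 is inert.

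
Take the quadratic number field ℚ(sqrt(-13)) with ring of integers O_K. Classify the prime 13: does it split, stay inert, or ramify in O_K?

p ramifies

Since -13 ≢ 1 mod 4, the ring of integers is ℤ[√-13] with discriminant 4·(-13) = -52.
Ramification test: 13 | -52. The prime 13 ramifies in K.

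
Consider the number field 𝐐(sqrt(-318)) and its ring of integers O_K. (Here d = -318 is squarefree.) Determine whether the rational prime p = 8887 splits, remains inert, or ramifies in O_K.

-318 mod 4 = 2, hence disc K = 4·(-318) = -1272 and O_K = ℤ[√-318].
disc(K) = -1272 is not divisible by 8887; 8887 is unramified.
Euler's criterion: (-318)^4443 mod 8887 = 1. Thus (-318|8887) = 1.
Legendre symbol 1 ⇒ 8887 is split.

p splits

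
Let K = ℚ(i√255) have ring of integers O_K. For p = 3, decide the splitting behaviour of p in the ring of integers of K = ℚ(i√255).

-255 mod 4 = 1, hence disc K = -255 and O_K = ℤ[(1+√-255)/2].
disc(K) = -255 = 3·(-85), so p = 3 is ramified.

3 is ramified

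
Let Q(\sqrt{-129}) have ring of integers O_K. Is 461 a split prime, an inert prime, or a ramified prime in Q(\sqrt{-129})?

remains prime (inert)

Since -129 ≢ 1 mod 4, the ring of integers is ℤ[√-129] with discriminant 4·(-129) = -516.
disc(K) = -516 is not divisible by 461; 461 is unramified.
(-129/461) = 332^230 mod 461 = 460, giving Legendre symbol -1.
Legendre symbol -1 ⇒ 461 is inert.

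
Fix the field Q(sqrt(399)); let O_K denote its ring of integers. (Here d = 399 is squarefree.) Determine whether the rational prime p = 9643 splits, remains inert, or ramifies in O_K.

splits completely

399 mod 4 = 3, hence disc K = 4·399 = 1596 and O_K = ℤ[√399].
9643 ∤ 1596, so 9643 is unramified.
Legendre symbol by Euler's criterion: (399/9643) ≡ 399^4821 ≡ 1 (mod 9643), i.e. (399/9643) = 1.
Legendre symbol 1 ⇒ 9643 is split.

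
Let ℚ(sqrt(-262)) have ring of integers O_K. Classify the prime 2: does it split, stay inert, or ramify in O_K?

ramified — (2) = 𝔭²

-262 mod 4 = 2, hence disc K = 4·(-262) = -1048 and O_K = ℤ[√-262].
disc(K) = -1048 = 2·(-524), so p = 2 is ramified.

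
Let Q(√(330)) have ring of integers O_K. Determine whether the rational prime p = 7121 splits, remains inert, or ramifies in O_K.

inert

d = 330 ≡ 2 (mod 4), so O_K = ℤ[√330] and disc(K) = 4d = 1320.
Since gcd(7121, 1320) = 1 the prime 7121 does not ramify.
(330/7121) = 330^3560 mod 7121 = 7120, giving Legendre symbol -1.
(330/7121) = -1, so 7121 is inert.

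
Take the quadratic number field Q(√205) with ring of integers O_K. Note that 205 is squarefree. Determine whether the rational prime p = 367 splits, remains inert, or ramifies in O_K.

p is inert

d = 205 ≡ 1 (mod 4), so O_K = ℤ[(1+√205)/2] and disc(K) = d = 205.
367 ∤ 205, so 367 is unramified.
Legendre symbol by Euler's criterion: (205/367) ≡ 205^183 ≡ 366 (mod 367), i.e. (205/367) = -1.
Legendre symbol -1 ⇒ 367 is inert.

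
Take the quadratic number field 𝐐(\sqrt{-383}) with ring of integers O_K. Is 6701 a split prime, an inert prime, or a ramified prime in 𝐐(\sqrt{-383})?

remains prime (inert)

d = -383 ≡ 1 (mod 4), so O_K = ℤ[(1+√-383)/2] and disc(K) = d = -383.
6701 ∤ -383, so 6701 is unramified.
Legendre symbol by Euler's criterion: (-383/6701) ≡ (-383)^3350 ≡ 6700 (mod 6701), i.e. (-383/6701) = -1.
(-383/6701) = -1, so 6701 is inert.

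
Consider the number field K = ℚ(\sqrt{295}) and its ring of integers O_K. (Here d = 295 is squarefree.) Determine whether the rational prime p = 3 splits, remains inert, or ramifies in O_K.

Since 295 ≢ 1 mod 4, the ring of integers is ℤ[√295] with discriminant 4·295 = 1180.
disc(K) = 1180 is not divisible by 3; 3 is unramified.
(295/3) = 1^1 mod 3 = 1, giving Legendre symbol 1.
(295/3) = 1, so 3 splits.

split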